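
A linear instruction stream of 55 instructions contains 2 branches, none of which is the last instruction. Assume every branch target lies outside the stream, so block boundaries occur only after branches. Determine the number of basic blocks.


With no in-sequence branch targets, the leaders are the first instruction plus the instruction after each branch.
Number of basic blocks = branches + 1
= 2 + 1 = 3

3


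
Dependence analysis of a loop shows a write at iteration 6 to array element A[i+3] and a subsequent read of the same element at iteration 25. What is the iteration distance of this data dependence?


Distance = read iteration - write iteration
= 25 - 6 = 19

19


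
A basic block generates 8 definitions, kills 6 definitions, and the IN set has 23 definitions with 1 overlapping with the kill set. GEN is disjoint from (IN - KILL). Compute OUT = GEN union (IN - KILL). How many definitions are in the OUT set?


IN - KILL: 23 - 1 = 22 surviving definitions
OUT = GEN + surviving = 8 + 22 = 30

30


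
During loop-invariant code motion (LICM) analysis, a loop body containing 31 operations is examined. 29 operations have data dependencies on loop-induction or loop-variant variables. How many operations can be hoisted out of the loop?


Invariant candidates = total - loop-dependent
= 31 - 29 = 2

2


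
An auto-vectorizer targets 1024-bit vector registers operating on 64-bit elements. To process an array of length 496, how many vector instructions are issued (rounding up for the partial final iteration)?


Width = 1024 / 64 = 16 elements per vector op
Iterations = ceil(496 / 16) = 31

31


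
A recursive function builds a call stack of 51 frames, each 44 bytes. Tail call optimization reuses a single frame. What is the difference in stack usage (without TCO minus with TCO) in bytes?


Without TCO: 51 * 44 = 2244 bytes
With TCO: reuse 1 frame = 44 bytes
Savings = 2244 - 44 = 2200

2200


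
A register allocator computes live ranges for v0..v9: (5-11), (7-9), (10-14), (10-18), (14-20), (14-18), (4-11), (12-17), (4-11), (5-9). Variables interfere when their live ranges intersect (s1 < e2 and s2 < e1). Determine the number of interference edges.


Check all pairs for overlapping intervals.
Two intervals (s1,e1) and (s2,e2) overlap if s1 < e2 and s2 < e1.
v0 (5-11) vs v1..v9: overlaps v1, v2, v3, v6, v8, v9 -> 6
v1 (7-9) vs v2..v9: overlaps v6, v8, v9 -> 3
v2 (10-14) vs v3..v9: overlaps v3, v6, v7, v8 -> 4
v3 (10-18) vs v4..v9: overlaps v4, v5, v6, v7, v8 -> 5
v4 (14-20) vs v5..v9: overlaps v5, v7 -> 2
v5 (14-18) vs v6..v9: overlaps v7 -> 1
v6 (4-11) vs v7..v9: overlaps v8, v9 -> 2
v7 (12-17) vs v8..v9: overlaps none -> 0
v8 (4-11) vs v9: overlaps v9 -> 1
Total overlapping pairs = 6 + 3 + 4 + 5 + 2 + 1 + 2 + 0 + 1 = 24

24


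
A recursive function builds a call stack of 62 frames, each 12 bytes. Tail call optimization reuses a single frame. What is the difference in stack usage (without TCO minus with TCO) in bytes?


Without TCO: 62 * 12 = 744 bytes
With TCO: reuse 1 frame = 12 bytes
Savings = 744 - 12 = 732

732


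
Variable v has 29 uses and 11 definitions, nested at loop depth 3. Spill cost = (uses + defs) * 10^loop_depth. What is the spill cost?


uses + defs = 29 + 11 = 40
10^3 = 1000
Spill cost = 40 * 1000 = 40000

40000


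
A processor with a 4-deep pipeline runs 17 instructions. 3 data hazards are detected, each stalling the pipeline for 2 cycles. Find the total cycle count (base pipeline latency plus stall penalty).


Base cycles = 4 + 17 - 1 = 20
Total stalls = 3 * 2 = 6
Total = 20 + 6 = 26

26


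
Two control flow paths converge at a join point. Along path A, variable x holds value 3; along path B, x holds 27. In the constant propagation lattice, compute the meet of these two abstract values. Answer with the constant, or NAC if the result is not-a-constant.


Meet operation: if both paths give the same constant, result is that constant; if they differ, result is NAC (not-a-constant).
Path A: 3, Path B: 27 -> differ
Result: not-a-constant -> NAC

NAC


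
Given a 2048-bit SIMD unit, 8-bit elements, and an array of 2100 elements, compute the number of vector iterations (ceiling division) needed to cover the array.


Width = 2048 / 8 = 256 elements per vector op
Iterations = ceil(2100 / 256) = 9

9


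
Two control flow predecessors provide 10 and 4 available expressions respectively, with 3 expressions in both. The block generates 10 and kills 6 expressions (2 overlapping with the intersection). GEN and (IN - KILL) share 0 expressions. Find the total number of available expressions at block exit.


IN = intersection of predecessors = 3
IN - KILL = 3 - 2 = 1
|OUT| = |GEN| + |IN - KILL| - |GEN ∩ (IN - KILL)| = 10 + 1 - 0 = 11

11


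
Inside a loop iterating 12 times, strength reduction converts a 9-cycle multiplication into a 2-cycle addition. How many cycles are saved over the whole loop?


Per-iteration saving = 9 - 2 = 7
Total saved = 12 * 7 = 84

84


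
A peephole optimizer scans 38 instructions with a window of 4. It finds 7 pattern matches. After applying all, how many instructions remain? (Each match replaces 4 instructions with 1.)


Each match removes 3 instructions.
Total removed = 7 * 3 = 21
Remaining = 38 - 21 = 17

17


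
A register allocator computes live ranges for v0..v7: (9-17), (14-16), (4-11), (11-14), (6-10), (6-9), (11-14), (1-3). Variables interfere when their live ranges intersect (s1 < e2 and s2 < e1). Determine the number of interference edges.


Check all pairs for overlapping intervals.
Two intervals (s1,e1) and (s2,e2) overlap if s1 < e2 and s2 < e1.
v0 (9-17) vs v1..v7: overlaps v1, v2, v3, v4, v6 -> 5
v1 (14-16) vs v2..v7: overlaps none -> 0
v2 (4-11) vs v3..v7: overlaps v4, v5 -> 2
v3 (11-14) vs v4..v7: overlaps v6 -> 1
v4 (6-10) vs v5..v7: overlaps v5 -> 1
v5 (6-9) vs v6..v7: overlaps none -> 0
v6 (11-14) vs v7: overlaps none -> 0
Total overlapping pairs = 5 + 0 + 2 + 1 + 1 + 0 + 0 = 9

9


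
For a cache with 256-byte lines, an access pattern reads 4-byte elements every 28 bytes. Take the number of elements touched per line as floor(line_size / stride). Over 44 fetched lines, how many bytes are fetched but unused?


Elements per line = floor(256 / 28) = 9
Bytes used per line = 9 * 4 = 36
Wasted per line = 256 - 36 = 220
Total wasted = 220 * 44 = 9680

9680


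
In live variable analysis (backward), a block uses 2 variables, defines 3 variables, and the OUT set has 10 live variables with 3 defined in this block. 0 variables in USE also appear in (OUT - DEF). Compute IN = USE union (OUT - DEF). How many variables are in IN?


OUT - DEF: 10 - 3 = 7
|IN| = |USE| + |OUT - DEF| - |USE ∩ (OUT - DEF)| = 2 + 7 - 0 = 9

9


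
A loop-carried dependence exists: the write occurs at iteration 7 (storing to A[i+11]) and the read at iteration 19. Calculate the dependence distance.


Distance = read iteration - write iteration
= 19 - 7 = 12

12


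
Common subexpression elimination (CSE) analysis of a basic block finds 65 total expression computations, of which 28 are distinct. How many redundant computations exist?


CSE count = total expressions - unique expressions
= 65 - 28 = 37

37


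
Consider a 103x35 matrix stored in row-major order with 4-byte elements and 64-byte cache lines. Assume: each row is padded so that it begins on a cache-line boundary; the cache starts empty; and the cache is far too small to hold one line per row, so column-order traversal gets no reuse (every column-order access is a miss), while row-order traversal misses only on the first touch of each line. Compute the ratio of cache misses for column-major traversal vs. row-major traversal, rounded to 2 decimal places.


Each row occupies 35 * 4 = 140 bytes and starts on a line boundary, so it spans ceil(140 / 64) = 3 cache lines.
Row-major traversal misses (one per line touched): 103 * ceil(35 * 4 / 64) = 309
Column-major traversal misses (no reuse, every access misses): 103 * 35 = 3605
Ratio = 3605 / 309 = 11.67

11.67


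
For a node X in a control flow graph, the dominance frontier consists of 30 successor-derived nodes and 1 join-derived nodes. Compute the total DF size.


DF(X) = direct successor contributions + join point contributions
= 30 + 1 = 31

31


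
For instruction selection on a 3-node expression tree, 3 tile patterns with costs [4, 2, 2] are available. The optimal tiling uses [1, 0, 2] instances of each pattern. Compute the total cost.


Total cost = sum(count_i * cost_i)
= 1*4 + 0*2 + 2*2
= 8

8


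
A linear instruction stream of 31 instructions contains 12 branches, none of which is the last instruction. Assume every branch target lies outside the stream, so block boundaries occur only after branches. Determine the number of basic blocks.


With no in-sequence branch targets, the leaders are the first instruction plus the instruction after each branch.
Number of basic blocks = branches + 1
= 12 + 1 = 13

13


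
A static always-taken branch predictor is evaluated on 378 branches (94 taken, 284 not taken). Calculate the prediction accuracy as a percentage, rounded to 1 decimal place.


Predictor: always-taken
Correct predictions = 94
Accuracy = 94 / 378 * 100 = 24.9%

24.9


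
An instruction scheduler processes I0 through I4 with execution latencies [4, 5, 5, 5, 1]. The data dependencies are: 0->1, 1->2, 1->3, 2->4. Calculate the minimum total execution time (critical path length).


Compute longest path through dependency graph: dist(Ik) = max over predecessors of dist + latency(Ik).
dist(I0) = latency 4 = 4
dist(I1) = dist(I0) + 5 = 4 + 5 = 9
dist(I2) = dist(I1) + 5 = 9 + 5 = 14
dist(I3) = dist(I1) + 5 = 9 + 5 = 14
dist(I4) = dist(I2) + 1 = 14 + 1 = 15
Critical path = max dist = 15

15


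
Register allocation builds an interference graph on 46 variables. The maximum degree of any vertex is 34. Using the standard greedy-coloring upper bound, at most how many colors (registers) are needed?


Greedy coloring never needs more than (max_degree + 1) colors: when coloring a vertex, at most max_degree neighbors are already colored.
Upper bound = 34 + 1 = 35

35


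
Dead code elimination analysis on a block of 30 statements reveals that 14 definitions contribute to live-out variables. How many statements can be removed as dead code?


Dead code = total statements - live definitions
= 30 - 14 = 16

16


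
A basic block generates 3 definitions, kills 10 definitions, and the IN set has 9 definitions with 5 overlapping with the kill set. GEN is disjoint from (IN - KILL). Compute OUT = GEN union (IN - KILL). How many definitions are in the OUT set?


IN - KILL: 9 - 5 = 4 surviving definitions
OUT = GEN + surviving = 3 + 4 = 7

7


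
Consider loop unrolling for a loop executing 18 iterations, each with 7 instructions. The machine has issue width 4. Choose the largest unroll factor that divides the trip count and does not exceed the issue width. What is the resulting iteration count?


Largest divisor of 18 <= 4 is 3
New iterations = 18 / 3 = 6

6


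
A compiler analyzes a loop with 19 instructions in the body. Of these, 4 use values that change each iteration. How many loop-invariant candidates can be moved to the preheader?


Invariant candidates = total - loop-dependent
= 19 - 4 = 15

15


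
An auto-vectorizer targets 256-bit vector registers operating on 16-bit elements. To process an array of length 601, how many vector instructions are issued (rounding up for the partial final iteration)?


Width = 256 / 16 = 16 elements per vector op
Iterations = ceil(601 / 16) = 38

38


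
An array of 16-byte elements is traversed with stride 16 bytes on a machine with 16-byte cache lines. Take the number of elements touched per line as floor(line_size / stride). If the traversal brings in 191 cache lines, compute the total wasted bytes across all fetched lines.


Elements per line = floor(16 / 16) = 1
Bytes used per line = 1 * 16 = 16
Wasted per line = 16 - 16 = 0
Total wasted = 0 * 191 = 0

0


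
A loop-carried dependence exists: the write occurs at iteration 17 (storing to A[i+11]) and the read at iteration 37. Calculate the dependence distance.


Distance = read iteration - write iteration
= 37 - 17 = 20

20


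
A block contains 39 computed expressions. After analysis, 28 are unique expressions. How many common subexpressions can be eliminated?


CSE count = total expressions - unique expressions
= 39 - 28 = 11

11


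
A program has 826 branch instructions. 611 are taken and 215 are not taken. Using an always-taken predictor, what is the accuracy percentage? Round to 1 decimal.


Predictor: always-taken
Correct predictions = 611
Accuracy = 611 / 826 * 100 = 74.0%

74.0


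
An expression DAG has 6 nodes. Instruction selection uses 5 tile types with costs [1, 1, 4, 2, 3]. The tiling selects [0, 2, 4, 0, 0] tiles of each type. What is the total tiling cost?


Total cost = sum(count_i * cost_i)
= 0*1 + 2*1 + 4*4 + 0*2 + 0*3
= 18

18


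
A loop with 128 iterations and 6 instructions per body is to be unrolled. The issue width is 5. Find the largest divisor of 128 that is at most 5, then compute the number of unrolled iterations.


Largest divisor of 128 <= 5 is 4
New iterations = 128 / 4 = 32

32


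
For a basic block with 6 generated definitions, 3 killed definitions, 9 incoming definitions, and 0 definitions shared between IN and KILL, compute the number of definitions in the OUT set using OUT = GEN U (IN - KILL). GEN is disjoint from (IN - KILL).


IN - KILL: 9 - 0 = 9 surviving definitions
OUT = GEN + surviving = 6 + 9 = 15

15


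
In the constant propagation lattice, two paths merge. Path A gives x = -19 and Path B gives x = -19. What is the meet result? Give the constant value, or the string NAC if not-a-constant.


Meet operation: if both paths give the same constant, result is that constant; if they differ, result is NAC (not-a-constant).
Path A: -19, Path B: -19 -> equal
Result: constant -> -19

-19


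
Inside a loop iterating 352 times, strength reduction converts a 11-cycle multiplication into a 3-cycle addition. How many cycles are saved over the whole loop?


Per-iteration saving = 11 - 3 = 8
Total saved = 352 * 8 = 2816

2816


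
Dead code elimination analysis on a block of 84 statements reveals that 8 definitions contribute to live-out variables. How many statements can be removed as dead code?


Dead code = total statements - live definitions
= 84 - 8 = 76

76


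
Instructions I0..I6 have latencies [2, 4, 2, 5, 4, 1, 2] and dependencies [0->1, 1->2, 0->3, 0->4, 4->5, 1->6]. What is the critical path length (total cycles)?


Compute longest path through dependency graph: dist(Ik) = max over predecessors of dist + latency(Ik).
dist(I0) = latency 2 = 2
dist(I1) = dist(I0) + 4 = 2 + 4 = 6
dist(I2) = dist(I1) + 2 = 6 + 2 = 8
dist(I3) = dist(I0) + 5 = 2 + 5 = 7
dist(I4) = dist(I0) + 4 = 2 + 4 = 6
dist(I5) = dist(I4) + 1 = 6 + 1 = 7
dist(I6) = dist(I1) + 2 = 6 + 2 = 8
Critical path = max dist = 8

8


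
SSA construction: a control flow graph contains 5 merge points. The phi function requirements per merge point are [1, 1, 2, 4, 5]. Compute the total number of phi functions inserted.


Total phi functions = sum of phi functions at each join node
= 1 + 1 + 2 + 4 + 5 = 13

13


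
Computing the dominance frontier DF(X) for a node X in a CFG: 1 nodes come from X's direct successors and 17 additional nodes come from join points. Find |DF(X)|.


DF(X) = direct successor contributions + join point contributions
= 1 + 17 = 18

18


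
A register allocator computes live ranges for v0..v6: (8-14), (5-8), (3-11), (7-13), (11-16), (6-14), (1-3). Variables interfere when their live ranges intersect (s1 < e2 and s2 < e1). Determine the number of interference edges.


Check all pairs for overlapping intervals.
Two intervals (s1,e1) and (s2,e2) overlap if s1 < e2 and s2 < e1.
v0 (8-14) vs v1..v6: overlaps v2, v3, v4, v5 -> 4
v1 (5-8) vs v2..v6: overlaps v2, v3, v5 -> 3
v2 (3-11) vs v3..v6: overlaps v3, v5 -> 2
v3 (7-13) vs v4..v6: overlaps v4, v5 -> 2
v4 (11-16) vs v5..v6: overlaps v5 -> 1
v5 (6-14) vs v6: overlaps none -> 0
Total overlapping pairs = 4 + 3 + 2 + 2 + 1 + 0 = 12

12


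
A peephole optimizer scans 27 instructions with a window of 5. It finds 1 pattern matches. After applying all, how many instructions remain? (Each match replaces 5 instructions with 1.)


Each match removes 4 instructions.
Total removed = 1 * 4 = 4
Remaining = 27 - 4 = 23

23


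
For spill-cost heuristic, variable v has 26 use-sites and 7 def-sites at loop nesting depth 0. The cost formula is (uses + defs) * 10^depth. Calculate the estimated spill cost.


uses + defs = 26 + 7 = 33
10^0 = 1
Spill cost = 33 * 1 = 33

33


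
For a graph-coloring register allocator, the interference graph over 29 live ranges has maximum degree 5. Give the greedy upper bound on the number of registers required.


Greedy coloring never needs more than (max_degree + 1) colors: when coloring a vertex, at most max_degree neighbors are already colored.
Upper bound = 5 + 1 = 6

6


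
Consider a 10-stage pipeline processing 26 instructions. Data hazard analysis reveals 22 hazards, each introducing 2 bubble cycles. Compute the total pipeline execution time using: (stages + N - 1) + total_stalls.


Base cycles = 10 + 26 - 1 = 35
Total stalls = 22 * 2 = 44
Total = 35 + 44 = 79

79


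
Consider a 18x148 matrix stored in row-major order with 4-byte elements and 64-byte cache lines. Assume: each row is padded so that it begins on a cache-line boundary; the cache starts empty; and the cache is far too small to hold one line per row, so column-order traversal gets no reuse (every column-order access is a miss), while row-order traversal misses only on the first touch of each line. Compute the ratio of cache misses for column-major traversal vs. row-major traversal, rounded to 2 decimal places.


Each row occupies 148 * 4 = 592 bytes and starts on a line boundary, so it spans ceil(592 / 64) = 10 cache lines.
Row-major traversal misses (one per line touched): 18 * ceil(148 * 4 / 64) = 180
Column-major traversal misses (no reuse, every access misses): 18 * 148 = 2664
Ratio = 2664 / 180 = 14.8

14.8


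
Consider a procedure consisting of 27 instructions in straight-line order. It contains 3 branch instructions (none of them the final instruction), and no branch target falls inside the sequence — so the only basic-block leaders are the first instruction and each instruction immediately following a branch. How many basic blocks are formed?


With no in-sequence branch targets, the leaders are the first instruction plus the instruction after each branch.
Number of basic blocks = branches + 1
= 3 + 1 = 4

4


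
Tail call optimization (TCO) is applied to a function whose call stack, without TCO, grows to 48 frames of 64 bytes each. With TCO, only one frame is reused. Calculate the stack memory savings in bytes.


Without TCO: 48 * 64 = 3072 bytes
With TCO: reuse 1 frame = 64 bytes
Savings = 3072 - 64 = 3008

3008


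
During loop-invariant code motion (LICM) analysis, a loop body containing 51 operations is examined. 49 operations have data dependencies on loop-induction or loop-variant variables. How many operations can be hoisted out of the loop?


Invariant candidates = total - loop-dependent
= 51 - 49 = 2

2


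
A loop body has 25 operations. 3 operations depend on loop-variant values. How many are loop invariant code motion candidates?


Invariant candidates = total - loop-dependent
= 25 - 3 = 22

22


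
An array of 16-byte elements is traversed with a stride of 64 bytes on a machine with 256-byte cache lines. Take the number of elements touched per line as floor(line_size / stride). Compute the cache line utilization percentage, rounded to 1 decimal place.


Elements per cache line = floor(256 / 64) = 4
Bytes used = 4 * 16 = 64
Utilization = 64 / 256 * 100 = 25.0%

25.0


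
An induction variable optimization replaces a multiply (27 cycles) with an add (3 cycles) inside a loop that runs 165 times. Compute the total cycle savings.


Per-iteration saving = 27 - 3 = 24
Total saved = 165 * 24 = 3960

3960


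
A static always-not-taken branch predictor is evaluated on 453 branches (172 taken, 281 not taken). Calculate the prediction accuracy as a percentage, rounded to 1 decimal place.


Predictor: always-not-taken
Correct predictions = 281
Accuracy = 281 / 453 * 100 = 62.0%

62.0


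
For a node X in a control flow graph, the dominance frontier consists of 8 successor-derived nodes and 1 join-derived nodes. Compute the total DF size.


DF(X) = direct successor contributions + join point contributions
= 8 + 1 = 9

9


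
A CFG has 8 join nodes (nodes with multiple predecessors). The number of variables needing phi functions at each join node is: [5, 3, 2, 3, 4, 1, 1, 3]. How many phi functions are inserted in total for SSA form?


Total phi functions = sum of phi functions at each join node
= 5 + 3 + 2 + 3 + 4 + 1 + 1 + 3 = 22

22


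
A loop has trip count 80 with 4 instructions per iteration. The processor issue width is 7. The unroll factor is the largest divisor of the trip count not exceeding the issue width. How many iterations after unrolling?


Largest divisor of 80 <= 7 is 5
New iterations = 80 / 5 = 16

16


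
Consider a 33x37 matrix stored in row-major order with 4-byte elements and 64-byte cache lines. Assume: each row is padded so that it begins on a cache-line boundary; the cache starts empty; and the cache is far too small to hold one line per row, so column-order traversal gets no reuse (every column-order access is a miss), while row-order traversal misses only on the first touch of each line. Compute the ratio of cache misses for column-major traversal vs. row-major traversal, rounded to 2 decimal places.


Each row occupies 37 * 4 = 148 bytes and starts on a line boundary, so it spans ceil(148 / 64) = 3 cache lines.
Row-major traversal misses (one per line touched): 33 * ceil(37 * 4 / 64) = 99
Column-major traversal misses (no reuse, every access misses): 33 * 37 = 1221
Ratio = 1221 / 99 = 12.33

12.33


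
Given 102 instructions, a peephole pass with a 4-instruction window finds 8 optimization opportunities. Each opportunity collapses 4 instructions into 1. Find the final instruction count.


Each match removes 3 instructions.
Total removed = 8 * 3 = 24
Remaining = 102 - 24 = 78

78


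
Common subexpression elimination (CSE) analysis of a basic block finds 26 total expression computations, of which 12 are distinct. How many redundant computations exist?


CSE count = total expressions - unique expressions
= 26 - 12 = 14

14


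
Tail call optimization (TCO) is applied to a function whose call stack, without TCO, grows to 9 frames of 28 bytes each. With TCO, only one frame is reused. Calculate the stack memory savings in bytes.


Without TCO: 9 * 28 = 252 bytes
With TCO: reuse 1 frame = 28 bytes
Savings = 252 - 28 = 224

224


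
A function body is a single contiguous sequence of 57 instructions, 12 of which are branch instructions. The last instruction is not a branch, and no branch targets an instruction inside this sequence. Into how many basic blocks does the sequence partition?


With no in-sequence branch targets, the leaders are the first instruction plus the instruction after each branch.
Number of basic blocks = branches + 1
= 12 + 1 = 13

13


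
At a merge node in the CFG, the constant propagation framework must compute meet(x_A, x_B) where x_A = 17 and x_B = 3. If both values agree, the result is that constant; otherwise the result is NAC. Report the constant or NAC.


Meet operation: if both paths give the same constant, result is that constant; if they differ, result is NAC (not-a-constant).
Path A: 17, Path B: 3 -> differ
Result: not-a-constant -> NAC

NAC


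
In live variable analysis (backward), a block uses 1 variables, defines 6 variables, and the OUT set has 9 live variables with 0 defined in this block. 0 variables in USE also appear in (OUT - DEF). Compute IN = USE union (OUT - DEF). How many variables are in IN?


OUT - DEF: 9 - 0 = 9
|IN| = |USE| + |OUT - DEF| - |USE ∩ (OUT - DEF)| = 1 + 9 - 0 = 10

10


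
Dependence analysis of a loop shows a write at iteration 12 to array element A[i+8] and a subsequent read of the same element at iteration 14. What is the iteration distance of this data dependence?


Distance = read iteration - write iteration
= 14 - 12 = 2

2


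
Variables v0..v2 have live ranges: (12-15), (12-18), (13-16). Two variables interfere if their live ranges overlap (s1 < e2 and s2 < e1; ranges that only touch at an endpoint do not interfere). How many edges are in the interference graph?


Check all pairs for overlapping intervals.
Two intervals (s1,e1) and (s2,e2) overlap if s1 < e2 and s2 < e1.
v0 (12-15) vs v1..v2: overlaps v1, v2 -> 2
v1 (12-18) vs v2: overlaps v2 -> 1
Total overlapping pairs = 2 + 1 = 3

3


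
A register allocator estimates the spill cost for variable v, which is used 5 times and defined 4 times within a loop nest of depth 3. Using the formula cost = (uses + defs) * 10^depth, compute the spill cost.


uses + defs = 5 + 4 = 9
10^3 = 1000
Spill cost = 9 * 1000 = 9000

9000


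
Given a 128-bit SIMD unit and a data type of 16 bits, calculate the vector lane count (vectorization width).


Width = SIMD bits / data type bits
= 128 / 16 = 8

8


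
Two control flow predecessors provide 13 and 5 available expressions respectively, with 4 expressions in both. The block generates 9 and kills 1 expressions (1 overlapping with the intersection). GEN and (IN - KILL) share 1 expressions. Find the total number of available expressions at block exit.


IN = intersection of predecessors = 4
IN - KILL = 4 - 1 = 3
|OUT| = |GEN| + |IN - KILL| - |GEN ∩ (IN - KILL)| = 9 + 3 - 1 = 11

11


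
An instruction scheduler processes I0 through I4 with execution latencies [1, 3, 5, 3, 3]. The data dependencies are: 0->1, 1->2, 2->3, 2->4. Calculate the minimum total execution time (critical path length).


Compute longest path through dependency graph: dist(Ik) = max over predecessors of dist + latency(Ik).
dist(I0) = latency 1 = 1
dist(I1) = dist(I0) + 3 = 1 + 3 = 4
dist(I2) = dist(I1) + 5 = 4 + 5 = 9
dist(I3) = dist(I2) + 3 = 9 + 3 = 12
dist(I4) = dist(I2) + 3 = 9 + 3 = 12
Critical path = max dist = 12

12


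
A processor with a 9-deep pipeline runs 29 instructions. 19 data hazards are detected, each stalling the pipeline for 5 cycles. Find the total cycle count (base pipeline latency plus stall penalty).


Base cycles = 9 + 29 - 1 = 37
Total stalls = 19 * 5 = 95
Total = 37 + 95 = 132

132


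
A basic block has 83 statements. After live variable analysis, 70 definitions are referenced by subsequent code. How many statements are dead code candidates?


Dead code = total statements - live definitions
= 83 - 70 = 13

13


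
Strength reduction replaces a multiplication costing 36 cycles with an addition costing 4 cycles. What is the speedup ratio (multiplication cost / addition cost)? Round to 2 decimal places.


Ratio = mult_cost / add_cost = 36 / 4 = 9.0

9.0


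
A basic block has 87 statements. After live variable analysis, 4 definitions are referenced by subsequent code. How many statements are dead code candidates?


Dead code = total statements - live definitions
= 87 - 4 = 83

83


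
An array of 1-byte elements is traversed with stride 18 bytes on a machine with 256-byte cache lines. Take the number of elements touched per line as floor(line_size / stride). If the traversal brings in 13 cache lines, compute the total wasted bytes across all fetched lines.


Elements per line = floor(256 / 18) = 14
Bytes used per line = 14 * 1 = 14
Wasted per line = 256 - 14 = 242
Total wasted = 242 * 13 = 3146

3146


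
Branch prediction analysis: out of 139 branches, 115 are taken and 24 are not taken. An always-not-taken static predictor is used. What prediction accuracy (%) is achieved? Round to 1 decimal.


Predictor: always-not-taken
Correct predictions = 24
Accuracy = 24 / 139 * 100 = 17.3%

17.3


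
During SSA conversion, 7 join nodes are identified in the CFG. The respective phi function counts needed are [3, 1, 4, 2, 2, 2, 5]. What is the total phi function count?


Total phi functions = sum of phi functions at each join node
= 3 + 1 + 4 + 2 + 2 + 2 + 5 = 19

19


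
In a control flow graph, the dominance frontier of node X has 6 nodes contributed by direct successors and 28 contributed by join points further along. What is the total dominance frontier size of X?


DF(X) = direct successor contributions + join point contributions
= 6 + 28 = 34

34


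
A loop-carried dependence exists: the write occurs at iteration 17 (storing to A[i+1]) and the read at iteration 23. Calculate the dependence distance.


Distance = read iteration - write iteration
= 23 - 17 = 6

6


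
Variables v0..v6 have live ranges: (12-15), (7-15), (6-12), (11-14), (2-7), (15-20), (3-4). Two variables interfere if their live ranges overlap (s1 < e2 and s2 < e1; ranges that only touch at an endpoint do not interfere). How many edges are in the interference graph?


Check all pairs for overlapping intervals.
Two intervals (s1,e1) and (s2,e2) overlap if s1 < e2 and s2 < e1.
v0 (12-15) vs v1..v6: overlaps v1, v3 -> 2
v1 (7-15) vs v2..v6: overlaps v2, v3 -> 2
v2 (6-12) vs v3..v6: overlaps v3, v4 -> 2
v3 (11-14) vs v4..v6: overlaps none -> 0
v4 (2-7) vs v5..v6: overlaps v6 -> 1
v5 (15-20) vs v6: overlaps none -> 0
Total overlapping pairs = 2 + 2 + 2 + 0 + 1 + 0 = 7

7


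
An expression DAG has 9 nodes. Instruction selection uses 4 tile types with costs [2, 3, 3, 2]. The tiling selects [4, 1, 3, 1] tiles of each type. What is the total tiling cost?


Total cost = sum(count_i * cost_i)
= 4*2 + 1*3 + 3*3 + 1*2
= 22

22


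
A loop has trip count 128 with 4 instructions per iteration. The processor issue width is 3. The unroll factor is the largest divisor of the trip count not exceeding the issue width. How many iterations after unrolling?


Largest divisor of 128 <= 3 is 2
New iterations = 128 / 2 = 64

64


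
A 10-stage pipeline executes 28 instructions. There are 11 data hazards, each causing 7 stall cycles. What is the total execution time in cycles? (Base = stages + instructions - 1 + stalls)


Base cycles = 10 + 28 - 1 = 37
Total stalls = 11 * 7 = 77
Total = 37 + 77 = 114

114


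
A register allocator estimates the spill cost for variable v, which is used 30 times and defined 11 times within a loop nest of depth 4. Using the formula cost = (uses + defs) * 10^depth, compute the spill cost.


uses + defs = 30 + 11 = 41
10^4 = 10000
Spill cost = 41 * 10000 = 410000

410000


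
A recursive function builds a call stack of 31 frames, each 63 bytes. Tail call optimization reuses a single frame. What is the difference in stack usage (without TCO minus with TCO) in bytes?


Without TCO: 31 * 63 = 1953 bytes
With TCO: reuse 1 frame = 63 bytes
Savings = 1953 - 63 = 1890

1890


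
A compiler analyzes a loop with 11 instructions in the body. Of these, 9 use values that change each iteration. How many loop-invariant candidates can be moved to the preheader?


Invariant candidates = total - loop-dependent
= 11 - 9 = 2

2


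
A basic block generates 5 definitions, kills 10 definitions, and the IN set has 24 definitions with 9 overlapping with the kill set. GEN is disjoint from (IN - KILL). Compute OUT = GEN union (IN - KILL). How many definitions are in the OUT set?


IN - KILL: 24 - 9 = 15 surviving definitions
OUT = GEN + surviving = 5 + 15 = 20

20


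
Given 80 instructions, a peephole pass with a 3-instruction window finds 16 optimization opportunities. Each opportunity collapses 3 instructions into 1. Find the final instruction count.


Each match removes 2 instructions.
Total removed = 16 * 2 = 32
Remaining = 80 - 32 = 48

48


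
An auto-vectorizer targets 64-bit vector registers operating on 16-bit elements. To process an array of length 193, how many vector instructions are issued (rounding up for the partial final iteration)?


Width = 64 / 16 = 4 elements per vector op
Iterations = ceil(193 / 4) = 49

49


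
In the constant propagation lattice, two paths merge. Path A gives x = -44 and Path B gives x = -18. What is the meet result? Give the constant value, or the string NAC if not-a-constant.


Meet operation: if both paths give the same constant, result is that constant; if they differ, result is NAC (not-a-constant).
Path A: -44, Path B: -18 -> differ
Result: not-a-constant -> NAC

NAC


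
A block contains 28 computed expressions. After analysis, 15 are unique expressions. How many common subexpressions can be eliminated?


CSE count = total expressions - unique expressions
= 28 - 15 = 13

13


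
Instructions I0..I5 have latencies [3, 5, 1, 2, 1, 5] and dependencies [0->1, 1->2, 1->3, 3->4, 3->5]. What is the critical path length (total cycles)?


Compute longest path through dependency graph: dist(Ik) = max over predecessors of dist + latency(Ik).
dist(I0) = latency 3 = 3
dist(I1) = dist(I0) + 5 = 3 + 5 = 8
dist(I2) = dist(I1) + 1 = 8 + 1 = 9
dist(I3) = dist(I1) + 2 = 8 + 2 = 10
dist(I4) = dist(I3) + 1 = 10 + 1 = 11
dist(I5) = dist(I3) + 5 = 10 + 5 = 15
Critical path = max dist = 15

15


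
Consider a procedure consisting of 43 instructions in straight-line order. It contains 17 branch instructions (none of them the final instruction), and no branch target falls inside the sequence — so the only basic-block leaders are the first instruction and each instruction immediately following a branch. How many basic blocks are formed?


With no in-sequence branch targets, the leaders are the first instruction plus the instruction after each branch.
Number of basic blocks = branches + 1
= 17 + 1 = 18

18


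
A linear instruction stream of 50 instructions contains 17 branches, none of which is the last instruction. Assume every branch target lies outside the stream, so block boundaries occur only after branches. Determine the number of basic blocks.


With no in-sequence branch targets, the leaders are the first instruction plus the instruction after each branch.
Number of basic blocks = branches + 1
= 17 + 1 = 18

18


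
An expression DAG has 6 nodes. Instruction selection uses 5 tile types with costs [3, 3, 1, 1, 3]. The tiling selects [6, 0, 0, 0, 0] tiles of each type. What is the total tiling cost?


Total cost = sum(count_i * cost_i)
= 6*3 + 0*3 + 0*1 + 0*1 + 0*3
= 18

18


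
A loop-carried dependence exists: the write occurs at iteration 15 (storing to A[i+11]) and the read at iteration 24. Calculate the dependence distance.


Distance = read iteration - write iteration
= 24 - 15 = 9

9


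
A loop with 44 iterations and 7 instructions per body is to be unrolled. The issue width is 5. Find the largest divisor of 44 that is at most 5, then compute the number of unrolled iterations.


Largest divisor of 44 <= 5 is 4
New iterations = 44 / 4 = 11

11


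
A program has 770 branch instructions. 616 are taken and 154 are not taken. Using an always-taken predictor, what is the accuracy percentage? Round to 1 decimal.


Predictor: always-taken
Correct predictions = 616
Accuracy = 616 / 770 * 100 = 80.0%

80.0


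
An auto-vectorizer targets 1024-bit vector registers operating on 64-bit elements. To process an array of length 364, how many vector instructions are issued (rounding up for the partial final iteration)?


Width = 1024 / 64 = 16 elements per vector op
Iterations = ceil(364 / 16) = 23

23


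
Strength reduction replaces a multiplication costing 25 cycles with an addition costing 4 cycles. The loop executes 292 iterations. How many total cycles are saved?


Per-iteration saving = 25 - 4 = 21
Total saved = 292 * 21 = 6132

6132


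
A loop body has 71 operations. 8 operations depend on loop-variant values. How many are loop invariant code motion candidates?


Invariant candidates = total - loop-dependent
= 71 - 8 = 63

63


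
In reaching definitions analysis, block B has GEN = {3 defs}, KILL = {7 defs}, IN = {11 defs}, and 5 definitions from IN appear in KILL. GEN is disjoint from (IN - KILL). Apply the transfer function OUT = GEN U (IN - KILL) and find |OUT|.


IN - KILL: 11 - 5 = 6 surviving definitions
OUT = GEN + surviving = 3 + 6 = 9

9


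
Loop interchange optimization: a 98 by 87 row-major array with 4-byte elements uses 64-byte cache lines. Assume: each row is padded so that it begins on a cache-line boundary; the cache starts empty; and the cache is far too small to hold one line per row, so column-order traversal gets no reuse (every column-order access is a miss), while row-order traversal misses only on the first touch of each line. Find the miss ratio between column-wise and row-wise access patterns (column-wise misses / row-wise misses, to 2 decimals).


Each row occupies 87 * 4 = 348 bytes and starts on a line boundary, so it spans ceil(348 / 64) = 6 cache lines.
Row-major traversal misses (one per line touched): 98 * ceil(87 * 4 / 64) = 588
Column-major traversal misses (no reuse, every access misses): 98 * 87 = 8526
Ratio = 8526 / 588 = 14.5

14.5


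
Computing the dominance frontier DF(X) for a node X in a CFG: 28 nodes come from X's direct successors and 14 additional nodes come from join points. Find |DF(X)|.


DF(X) = direct successor contributions + join point contributions
= 28 + 14 = 42

42


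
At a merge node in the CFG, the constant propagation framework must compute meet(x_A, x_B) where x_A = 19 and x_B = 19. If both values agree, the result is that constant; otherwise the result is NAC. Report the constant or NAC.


Meet operation: if both paths give the same constant, result is that constant; if they differ, result is NAC (not-a-constant).
Path A: 19, Path B: 19 -> equal
Result: constant -> 19

19


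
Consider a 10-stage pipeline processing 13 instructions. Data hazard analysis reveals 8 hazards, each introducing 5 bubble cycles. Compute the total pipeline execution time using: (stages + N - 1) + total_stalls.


Base cycles = 10 + 13 - 1 = 22
Total stalls = 8 * 5 = 40
Total = 22 + 40 = 62

62


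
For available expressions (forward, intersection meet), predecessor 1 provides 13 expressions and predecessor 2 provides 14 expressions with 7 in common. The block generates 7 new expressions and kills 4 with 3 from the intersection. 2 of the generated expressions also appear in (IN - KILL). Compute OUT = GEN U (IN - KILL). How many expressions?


IN = intersection of predecessors = 7
IN - KILL = 7 - 3 = 4
|OUT| = |GEN| + |IN - KILL| - |GEN ∩ (IN - KILL)| = 7 + 4 - 2 = 9

9


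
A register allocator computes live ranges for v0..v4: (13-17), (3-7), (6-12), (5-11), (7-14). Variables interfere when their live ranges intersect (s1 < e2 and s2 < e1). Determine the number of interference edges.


Check all pairs for overlapping intervals.
Two intervals (s1,e1) and (s2,e2) overlap if s1 < e2 and s2 < e1.
v0 (13-17) vs v1..v4: overlaps v4 -> 1
v1 (3-7) vs v2..v4: overlaps v2, v3 -> 2
v2 (6-12) vs v3..v4: overlaps v3, v4 -> 2
v3 (5-11) vs v4: overlaps v4 -> 1
Total overlapping pairs = 1 + 2 + 2 + 1 = 6

6


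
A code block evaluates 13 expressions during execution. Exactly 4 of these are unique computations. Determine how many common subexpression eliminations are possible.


CSE count = total expressions - unique expressions
= 13 - 4 = 9

9


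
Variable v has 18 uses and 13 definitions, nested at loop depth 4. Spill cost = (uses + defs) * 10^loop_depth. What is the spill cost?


uses + defs = 18 + 13 = 31
10^4 = 10000
Spill cost = 31 * 10000 = 310000

310000


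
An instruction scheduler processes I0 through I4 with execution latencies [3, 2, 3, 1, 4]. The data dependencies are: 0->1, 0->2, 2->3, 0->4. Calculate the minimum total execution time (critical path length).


Compute longest path through dependency graph: dist(Ik) = max over predecessors of dist + latency(Ik).
dist(I0) = latency 3 = 3
dist(I1) = dist(I0) + 2 = 3 + 2 = 5
dist(I2) = dist(I0) + 3 = 3 + 3 = 6
dist(I3) = dist(I2) + 1 = 6 + 1 = 7
dist(I4) = dist(I0) + 4 = 3 + 4 = 7
Critical path = max dist = 7

7
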